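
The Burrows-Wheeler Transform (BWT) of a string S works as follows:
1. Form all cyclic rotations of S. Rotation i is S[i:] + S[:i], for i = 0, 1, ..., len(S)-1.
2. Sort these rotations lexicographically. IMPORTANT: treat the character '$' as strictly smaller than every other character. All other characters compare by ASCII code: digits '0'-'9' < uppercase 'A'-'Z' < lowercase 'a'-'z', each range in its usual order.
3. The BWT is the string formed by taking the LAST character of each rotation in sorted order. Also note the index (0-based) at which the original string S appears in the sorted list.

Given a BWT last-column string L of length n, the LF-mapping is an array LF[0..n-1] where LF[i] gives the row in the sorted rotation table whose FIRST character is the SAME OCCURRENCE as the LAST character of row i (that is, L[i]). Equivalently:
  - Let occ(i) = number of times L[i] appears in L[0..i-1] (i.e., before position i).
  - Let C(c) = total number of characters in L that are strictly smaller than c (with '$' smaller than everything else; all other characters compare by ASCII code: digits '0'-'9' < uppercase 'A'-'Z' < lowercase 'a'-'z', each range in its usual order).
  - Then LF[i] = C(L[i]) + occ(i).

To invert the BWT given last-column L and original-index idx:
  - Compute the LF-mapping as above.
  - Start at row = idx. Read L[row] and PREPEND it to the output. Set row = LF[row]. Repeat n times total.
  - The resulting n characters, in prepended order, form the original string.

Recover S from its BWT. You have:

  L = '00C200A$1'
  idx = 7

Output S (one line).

Answer: A2001C00$

Derivation:
LF mapping: 1 2 8 6 3 4 7 0 5
Walk LF starting at row 7, prepending L[row]:
  step 1: row=7, L[7]='$', prepend. Next row=LF[7]=0
  step 2: row=0, L[0]='0', prepend. Next row=LF[0]=1
  step 3: row=1, L[1]='0', prepend. Next row=LF[1]=2
  step 4: row=2, L[2]='C', prepend. Next row=LF[2]=8
  step 5: row=8, L[8]='1', prepend. Next row=LF[8]=5
  step 6: row=5, L[5]='0', prepend. Next row=LF[5]=4
  step 7: row=4, L[4]='0', prepend. Next row=LF[4]=3
  step 8: row=3, L[3]='2', prepend. Next row=LF[3]=6
  step 9: row=6, L[6]='A', prepend. Next row=LF[6]=7
Reversed output: A2001C00$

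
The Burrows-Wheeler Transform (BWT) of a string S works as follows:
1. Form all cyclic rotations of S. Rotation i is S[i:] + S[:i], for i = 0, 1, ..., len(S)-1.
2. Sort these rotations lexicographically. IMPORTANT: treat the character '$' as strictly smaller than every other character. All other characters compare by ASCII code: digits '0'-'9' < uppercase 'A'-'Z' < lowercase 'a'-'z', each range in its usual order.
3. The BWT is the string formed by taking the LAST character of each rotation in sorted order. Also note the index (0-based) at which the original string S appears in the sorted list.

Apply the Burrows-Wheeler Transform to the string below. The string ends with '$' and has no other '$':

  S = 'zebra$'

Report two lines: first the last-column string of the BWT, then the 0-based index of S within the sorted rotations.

All 6 rotations (rotation i = S[i:]+S[:i]):
  rot[0] = zebra$
  rot[1] = ebra$z
  rot[2] = bra$ze
  rot[3] = ra$zeb
  rot[4] = a$zebr
  rot[5] = $zebra
Sorted (with $ < everything):
  sorted[0] = $zebra  (last char: 'a')
  sorted[1] = a$zebr  (last char: 'r')
  sorted[2] = bra$ze  (last char: 'e')
  sorted[3] = ebra$z  (last char: 'z')
  sorted[4] = ra$zeb  (last char: 'b')
  sorted[5] = zebra$  (last char: '$')
Last column: arezb$
Original string S is at sorted index 5

Answer: arezb$
5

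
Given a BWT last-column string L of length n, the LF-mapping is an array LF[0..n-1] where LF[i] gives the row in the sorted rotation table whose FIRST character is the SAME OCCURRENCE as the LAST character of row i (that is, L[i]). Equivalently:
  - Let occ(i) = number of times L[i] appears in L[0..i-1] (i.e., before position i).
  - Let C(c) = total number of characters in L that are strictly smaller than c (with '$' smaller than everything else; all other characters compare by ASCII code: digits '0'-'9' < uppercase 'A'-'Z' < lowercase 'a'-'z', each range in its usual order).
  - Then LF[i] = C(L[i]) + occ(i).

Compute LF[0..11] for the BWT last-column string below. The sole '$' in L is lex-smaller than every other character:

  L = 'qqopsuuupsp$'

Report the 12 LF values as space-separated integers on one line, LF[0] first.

Char counts: '$':1, 'o':1, 'p':3, 'q':2, 's':2, 'u':3
C (first-col start): C('$')=0, C('o')=1, C('p')=2, C('q')=5, C('s')=7, C('u')=9
L[0]='q': occ=0, LF[0]=C('q')+0=5+0=5
L[1]='q': occ=1, LF[1]=C('q')+1=5+1=6
L[2]='o': occ=0, LF[2]=C('o')+0=1+0=1
L[3]='p': occ=0, LF[3]=C('p')+0=2+0=2
L[4]='s': occ=0, LF[4]=C('s')+0=7+0=7
L[5]='u': occ=0, LF[5]=C('u')+0=9+0=9
L[6]='u': occ=1, LF[6]=C('u')+1=9+1=10
L[7]='u': occ=2, LF[7]=C('u')+2=9+2=11
L[8]='p': occ=1, LF[8]=C('p')+1=2+1=3
L[9]='s': occ=1, LF[9]=C('s')+1=7+1=8
L[10]='p': occ=2, LF[10]=C('p')+2=2+2=4
L[11]='$': occ=0, LF[11]=C('$')+0=0+0=0

Answer: 5 6 1 2 7 9 10 11 3 8 4 0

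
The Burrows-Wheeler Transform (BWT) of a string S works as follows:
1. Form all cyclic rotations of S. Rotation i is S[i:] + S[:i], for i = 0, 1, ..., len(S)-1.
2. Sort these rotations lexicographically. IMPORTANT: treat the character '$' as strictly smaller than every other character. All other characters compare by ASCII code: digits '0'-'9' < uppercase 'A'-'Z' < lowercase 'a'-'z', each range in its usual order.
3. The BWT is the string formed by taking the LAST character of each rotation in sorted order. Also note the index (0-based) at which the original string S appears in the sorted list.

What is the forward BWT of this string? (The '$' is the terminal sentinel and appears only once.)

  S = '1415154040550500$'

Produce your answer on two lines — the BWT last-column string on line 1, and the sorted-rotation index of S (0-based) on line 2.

All 17 rotations (rotation i = S[i:]+S[:i]):
  rot[0] = 1415154040550500$
  rot[1] = 415154040550500$1
  rot[2] = 15154040550500$14
  rot[3] = 5154040550500$141
  rot[4] = 154040550500$1415
  rot[5] = 54040550500$14151
  rot[6] = 4040550500$141515
  rot[7] = 040550500$1415154
  rot[8] = 40550500$14151540
  rot[9] = 0550500$141515404
  rot[10] = 550500$1415154040
  rot[11] = 50500$14151540405
  rot[12] = 0500$141515404055
  rot[13] = 500$1415154040550
  rot[14] = 00$14151540405505
  rot[15] = 0$141515404055050
  rot[16] = $1415154040550500
Sorted (with $ < everything):
  sorted[0] = $1415154040550500  (last char: '0')
  sorted[1] = 0$141515404055050  (last char: '0')
  sorted[2] = 00$14151540405505  (last char: '5')
  sorted[3] = 040550500$1415154  (last char: '4')
  sorted[4] = 0500$141515404055  (last char: '5')
  sorted[5] = 0550500$141515404  (last char: '4')
  sorted[6] = 1415154040550500$  (last char: '$')
  sorted[7] = 15154040550500$14  (last char: '4')
  sorted[8] = 154040550500$1415  (last char: '5')
  sorted[9] = 4040550500$141515  (last char: '5')
  sorted[10] = 40550500$14151540  (last char: '0')
  sorted[11] = 415154040550500$1  (last char: '1')
  sorted[12] = 500$1415154040550  (last char: '0')
  sorted[13] = 50500$14151540405  (last char: '5')
  sorted[14] = 5154040550500$141  (last char: '1')
  sorted[15] = 54040550500$14151  (last char: '1')
  sorted[16] = 550500$1415154040  (last char: '0')
Last column: 005454$4550105110
Original string S is at sorted index 6

Answer: 005454$4550105110
6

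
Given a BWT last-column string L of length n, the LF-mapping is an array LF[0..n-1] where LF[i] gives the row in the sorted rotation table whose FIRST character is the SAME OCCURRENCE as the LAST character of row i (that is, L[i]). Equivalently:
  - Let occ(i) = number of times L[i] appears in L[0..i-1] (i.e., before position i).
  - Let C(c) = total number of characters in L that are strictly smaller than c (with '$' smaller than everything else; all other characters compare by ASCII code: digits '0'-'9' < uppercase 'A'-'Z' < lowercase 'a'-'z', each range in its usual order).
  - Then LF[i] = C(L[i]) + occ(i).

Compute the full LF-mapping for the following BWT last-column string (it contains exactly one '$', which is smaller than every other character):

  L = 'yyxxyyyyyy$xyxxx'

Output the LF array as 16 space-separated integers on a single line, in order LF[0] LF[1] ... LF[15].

Char counts: '$':1, 'x':6, 'y':9
C (first-col start): C('$')=0, C('x')=1, C('y')=7
L[0]='y': occ=0, LF[0]=C('y')+0=7+0=7
L[1]='y': occ=1, LF[1]=C('y')+1=7+1=8
L[2]='x': occ=0, LF[2]=C('x')+0=1+0=1
L[3]='x': occ=1, LF[3]=C('x')+1=1+1=2
L[4]='y': occ=2, LF[4]=C('y')+2=7+2=9
L[5]='y': occ=3, LF[5]=C('y')+3=7+3=10
L[6]='y': occ=4, LF[6]=C('y')+4=7+4=11
L[7]='y': occ=5, LF[7]=C('y')+5=7+5=12
L[8]='y': occ=6, LF[8]=C('y')+6=7+6=13
L[9]='y': occ=7, LF[9]=C('y')+7=7+7=14
L[10]='$': occ=0, LF[10]=C('$')+0=0+0=0
L[11]='x': occ=2, LF[11]=C('x')+2=1+2=3
L[12]='y': occ=8, LF[12]=C('y')+8=7+8=15
L[13]='x': occ=3, LF[13]=C('x')+3=1+3=4
L[14]='x': occ=4, LF[14]=C('x')+4=1+4=5
L[15]='x': occ=5, LF[15]=C('x')+5=1+5=6

Answer: 7 8 1 2 9 10 11 12 13 14 0 3 15 4 5 6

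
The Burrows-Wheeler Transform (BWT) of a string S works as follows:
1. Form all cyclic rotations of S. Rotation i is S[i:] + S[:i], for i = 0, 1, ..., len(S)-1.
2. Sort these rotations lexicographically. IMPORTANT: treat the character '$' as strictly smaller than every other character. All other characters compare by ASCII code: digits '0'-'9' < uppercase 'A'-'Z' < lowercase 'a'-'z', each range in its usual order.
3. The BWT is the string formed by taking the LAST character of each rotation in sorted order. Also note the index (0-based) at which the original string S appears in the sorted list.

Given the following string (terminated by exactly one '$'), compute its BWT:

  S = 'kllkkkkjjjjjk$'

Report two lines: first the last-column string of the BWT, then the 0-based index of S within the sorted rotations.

All 14 rotations (rotation i = S[i:]+S[:i]):
  rot[0] = kllkkkkjjjjjk$
  rot[1] = llkkkkjjjjjk$k
  rot[2] = lkkkkjjjjjk$kl
  rot[3] = kkkkjjjjjk$kll
  rot[4] = kkkjjjjjk$kllk
  rot[5] = kkjjjjjk$kllkk
  rot[6] = kjjjjjk$kllkkk
  rot[7] = jjjjjk$kllkkkk
  rot[8] = jjjjk$kllkkkkj
  rot[9] = jjjk$kllkkkkjj
  rot[10] = jjk$kllkkkkjjj
  rot[11] = jk$kllkkkkjjjj
  rot[12] = k$kllkkkkjjjjj
  rot[13] = $kllkkkkjjjjjk
Sorted (with $ < everything):
  sorted[0] = $kllkkkkjjjjjk  (last char: 'k')
  sorted[1] = jjjjjk$kllkkkk  (last char: 'k')
  sorted[2] = jjjjk$kllkkkkj  (last char: 'j')
  sorted[3] = jjjk$kllkkkkjj  (last char: 'j')
  sorted[4] = jjk$kllkkkkjjj  (last char: 'j')
  sorted[5] = jk$kllkkkkjjjj  (last char: 'j')
  sorted[6] = k$kllkkkkjjjjj  (last char: 'j')
  sorted[7] = kjjjjjk$kllkkk  (last char: 'k')
  sorted[8] = kkjjjjjk$kllkk  (last char: 'k')
  sorted[9] = kkkjjjjjk$kllk  (last char: 'k')
  sorted[10] = kkkkjjjjjk$kll  (last char: 'l')
  sorted[11] = kllkkkkjjjjjk$  (last char: '$')
  sorted[12] = lkkkkjjjjjk$kl  (last char: 'l')
  sorted[13] = llkkkkjjjjjk$k  (last char: 'k')
Last column: kkjjjjjkkkl$lk
Original string S is at sorted index 11

Answer: kkjjjjjkkkl$lk
11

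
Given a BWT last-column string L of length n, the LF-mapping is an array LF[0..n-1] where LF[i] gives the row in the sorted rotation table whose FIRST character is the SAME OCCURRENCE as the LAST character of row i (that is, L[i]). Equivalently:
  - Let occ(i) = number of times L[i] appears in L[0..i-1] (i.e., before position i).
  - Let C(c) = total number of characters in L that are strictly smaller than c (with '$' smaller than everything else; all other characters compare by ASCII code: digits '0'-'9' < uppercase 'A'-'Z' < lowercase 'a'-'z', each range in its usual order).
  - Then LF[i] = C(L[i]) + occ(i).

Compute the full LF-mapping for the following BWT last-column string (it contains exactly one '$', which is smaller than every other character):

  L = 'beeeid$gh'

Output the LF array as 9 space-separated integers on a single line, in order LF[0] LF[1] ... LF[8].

Answer: 1 3 4 5 8 2 0 6 7

Derivation:
Char counts: '$':1, 'b':1, 'd':1, 'e':3, 'g':1, 'h':1, 'i':1
C (first-col start): C('$')=0, C('b')=1, C('d')=2, C('e')=3, C('g')=6, C('h')=7, C('i')=8
L[0]='b': occ=0, LF[0]=C('b')+0=1+0=1
L[1]='e': occ=0, LF[1]=C('e')+0=3+0=3
L[2]='e': occ=1, LF[2]=C('e')+1=3+1=4
L[3]='e': occ=2, LF[3]=C('e')+2=3+2=5
L[4]='i': occ=0, LF[4]=C('i')+0=8+0=8
L[5]='d': occ=0, LF[5]=C('d')+0=2+0=2
L[6]='$': occ=0, LF[6]=C('$')+0=0+0=0
L[7]='g': occ=0, LF[7]=C('g')+0=6+0=6
L[8]='h': occ=0, LF[8]=C('h')+0=7+0=7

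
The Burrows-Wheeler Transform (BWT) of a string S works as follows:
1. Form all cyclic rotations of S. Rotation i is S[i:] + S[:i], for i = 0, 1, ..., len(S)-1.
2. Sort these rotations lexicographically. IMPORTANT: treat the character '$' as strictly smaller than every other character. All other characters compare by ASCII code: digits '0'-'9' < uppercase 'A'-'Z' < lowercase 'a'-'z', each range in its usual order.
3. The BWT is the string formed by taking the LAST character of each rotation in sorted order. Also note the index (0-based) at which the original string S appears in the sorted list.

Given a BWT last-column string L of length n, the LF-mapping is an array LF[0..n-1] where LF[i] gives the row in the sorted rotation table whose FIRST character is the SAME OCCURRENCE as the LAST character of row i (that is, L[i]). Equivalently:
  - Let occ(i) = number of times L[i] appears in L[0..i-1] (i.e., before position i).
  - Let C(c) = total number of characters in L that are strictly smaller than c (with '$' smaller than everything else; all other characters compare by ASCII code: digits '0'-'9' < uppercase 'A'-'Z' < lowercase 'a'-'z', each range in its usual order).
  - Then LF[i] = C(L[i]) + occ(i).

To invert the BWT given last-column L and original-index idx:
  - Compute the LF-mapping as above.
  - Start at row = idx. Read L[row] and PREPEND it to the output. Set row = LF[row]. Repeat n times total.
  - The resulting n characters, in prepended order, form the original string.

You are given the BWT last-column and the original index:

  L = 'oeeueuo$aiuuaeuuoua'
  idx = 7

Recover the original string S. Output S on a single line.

Answer: eueauauuuouuoeeaio$

Derivation:
LF mapping: 9 4 5 12 6 13 10 0 1 8 14 15 2 7 16 17 11 18 3
Walk LF starting at row 7, prepending L[row]:
  step 1: row=7, L[7]='$', prepend. Next row=LF[7]=0
  step 2: row=0, L[0]='o', prepend. Next row=LF[0]=9
  step 3: row=9, L[9]='i', prepend. Next row=LF[9]=8
  step 4: row=8, L[8]='a', prepend. Next row=LF[8]=1
  step 5: row=1, L[1]='e', prepend. Next row=LF[1]=4
  step 6: row=4, L[4]='e', prepend. Next row=LF[4]=6
  step 7: row=6, L[6]='o', prepend. Next row=LF[6]=10
  step 8: row=10, L[10]='u', prepend. Next row=LF[10]=14
  step 9: row=14, L[14]='u', prepend. Next row=LF[14]=16
  step 10: row=16, L[16]='o', prepend. Next row=LF[16]=11
  step 11: row=11, L[11]='u', prepend. Next row=LF[11]=15
  step 12: row=15, L[15]='u', prepend. Next row=LF[15]=17
  step 13: row=17, L[17]='u', prepend. Next row=LF[17]=18
  step 14: row=18, L[18]='a', prepend. Next row=LF[18]=3
  step 15: row=3, L[3]='u', prepend. Next row=LF[3]=12
  step 16: row=12, L[12]='a', prepend. Next row=LF[12]=2
  step 17: row=2, L[2]='e', prepend. Next row=LF[2]=5
  step 18: row=5, L[5]='u', prepend. Next row=LF[5]=13
  step 19: row=13, L[13]='e', prepend. Next row=LF[13]=7
Reversed output: eueauauuuouuoeeaio$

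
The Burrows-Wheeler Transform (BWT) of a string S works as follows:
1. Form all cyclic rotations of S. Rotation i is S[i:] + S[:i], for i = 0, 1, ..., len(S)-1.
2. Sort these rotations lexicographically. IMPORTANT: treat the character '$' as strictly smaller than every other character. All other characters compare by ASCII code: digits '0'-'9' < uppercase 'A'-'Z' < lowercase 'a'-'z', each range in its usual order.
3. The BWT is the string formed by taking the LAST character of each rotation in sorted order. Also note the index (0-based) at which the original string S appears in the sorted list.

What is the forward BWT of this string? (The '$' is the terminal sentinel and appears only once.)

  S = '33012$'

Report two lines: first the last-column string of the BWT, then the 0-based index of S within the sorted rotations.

Answer: 23013$
5

Derivation:
All 6 rotations (rotation i = S[i:]+S[:i]):
  rot[0] = 33012$
  rot[1] = 3012$3
  rot[2] = 012$33
  rot[3] = 12$330
  rot[4] = 2$3301
  rot[5] = $33012
Sorted (with $ < everything):
  sorted[0] = $33012  (last char: '2')
  sorted[1] = 012$33  (last char: '3')
  sorted[2] = 12$330  (last char: '0')
  sorted[3] = 2$3301  (last char: '1')
  sorted[4] = 3012$3  (last char: '3')
  sorted[5] = 33012$  (last char: '$')
Last column: 23013$
Original string S is at sorted index 5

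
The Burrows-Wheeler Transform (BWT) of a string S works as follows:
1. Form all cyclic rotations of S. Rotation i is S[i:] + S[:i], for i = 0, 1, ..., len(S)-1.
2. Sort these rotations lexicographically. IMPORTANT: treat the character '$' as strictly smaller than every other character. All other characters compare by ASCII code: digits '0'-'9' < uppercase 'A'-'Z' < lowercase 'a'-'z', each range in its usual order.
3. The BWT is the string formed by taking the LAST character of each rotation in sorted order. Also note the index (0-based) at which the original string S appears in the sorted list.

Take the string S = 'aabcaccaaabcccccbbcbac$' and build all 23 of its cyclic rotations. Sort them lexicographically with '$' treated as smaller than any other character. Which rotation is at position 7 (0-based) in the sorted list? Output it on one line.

All 23 rotations (rotation i = S[i:]+S[:i]):
  rot[0] = aabcaccaaabcccccbbcbac$
  rot[1] = abcaccaaabcccccbbcbac$a
  rot[2] = bcaccaaabcccccbbcbac$aa
  rot[3] = caccaaabcccccbbcbac$aab
  rot[4] = accaaabcccccbbcbac$aabc
  rot[5] = ccaaabcccccbbcbac$aabca
  rot[6] = caaabcccccbbcbac$aabcac
  rot[7] = aaabcccccbbcbac$aabcacc
  rot[8] = aabcccccbbcbac$aabcacca
  rot[9] = abcccccbbcbac$aabcaccaa
  rot[10] = bcccccbbcbac$aabcaccaaa
  rot[11] = cccccbbcbac$aabcaccaaab
  rot[12] = ccccbbcbac$aabcaccaaabc
  rot[13] = cccbbcbac$aabcaccaaabcc
  rot[14] = ccbbcbac$aabcaccaaabccc
  rot[15] = cbbcbac$aabcaccaaabcccc
  rot[16] = bbcbac$aabcaccaaabccccc
  rot[17] = bcbac$aabcaccaaabcccccb
  rot[18] = cbac$aabcaccaaabcccccbb
  rot[19] = bac$aabcaccaaabcccccbbc
  rot[20] = ac$aabcaccaaabcccccbbcb
  rot[21] = c$aabcaccaaabcccccbbcba
  rot[22] = $aabcaccaaabcccccbbcbac
Sorted (with $ < everything):
  sorted[0] = $aabcaccaaabcccccbbcbac
  sorted[1] = aaabcccccbbcbac$aabcacc
  sorted[2] = aabcaccaaabcccccbbcbac$
  sorted[3] = aabcccccbbcbac$aabcacca
  sorted[4] = abcaccaaabcccccbbcbac$a
  sorted[5] = abcccccbbcbac$aabcaccaa
  sorted[6] = ac$aabcaccaaabcccccbbcb
  sorted[7] = accaaabcccccbbcbac$aabc
  sorted[8] = bac$aabcaccaaabcccccbbc
  sorted[9] = bbcbac$aabcaccaaabccccc
  sorted[10] = bcaccaaabcccccbbcbac$aa
  sorted[11] = bcbac$aabcaccaaabcccccb
  sorted[12] = bcccccbbcbac$aabcaccaaa
  sorted[13] = c$aabcaccaaabcccccbbcba
  sorted[14] = caaabcccccbbcbac$aabcac
  sorted[15] = caccaaabcccccbbcbac$aab
  sorted[16] = cbac$aabcaccaaabcccccbb
  sorted[17] = cbbcbac$aabcaccaaabcccc
  sorted[18] = ccaaabcccccbbcbac$aabca
  sorted[19] = ccbbcbac$aabcaccaaabccc
  sorted[20] = cccbbcbac$aabcaccaaabcc
  sorted[21] = ccccbbcbac$aabcaccaaabc
  sorted[22] = cccccbbcbac$aabcaccaaab
sorted[7] = accaaabcccccbbcbac$aabc

Answer: accaaabcccccbbcbac$aabc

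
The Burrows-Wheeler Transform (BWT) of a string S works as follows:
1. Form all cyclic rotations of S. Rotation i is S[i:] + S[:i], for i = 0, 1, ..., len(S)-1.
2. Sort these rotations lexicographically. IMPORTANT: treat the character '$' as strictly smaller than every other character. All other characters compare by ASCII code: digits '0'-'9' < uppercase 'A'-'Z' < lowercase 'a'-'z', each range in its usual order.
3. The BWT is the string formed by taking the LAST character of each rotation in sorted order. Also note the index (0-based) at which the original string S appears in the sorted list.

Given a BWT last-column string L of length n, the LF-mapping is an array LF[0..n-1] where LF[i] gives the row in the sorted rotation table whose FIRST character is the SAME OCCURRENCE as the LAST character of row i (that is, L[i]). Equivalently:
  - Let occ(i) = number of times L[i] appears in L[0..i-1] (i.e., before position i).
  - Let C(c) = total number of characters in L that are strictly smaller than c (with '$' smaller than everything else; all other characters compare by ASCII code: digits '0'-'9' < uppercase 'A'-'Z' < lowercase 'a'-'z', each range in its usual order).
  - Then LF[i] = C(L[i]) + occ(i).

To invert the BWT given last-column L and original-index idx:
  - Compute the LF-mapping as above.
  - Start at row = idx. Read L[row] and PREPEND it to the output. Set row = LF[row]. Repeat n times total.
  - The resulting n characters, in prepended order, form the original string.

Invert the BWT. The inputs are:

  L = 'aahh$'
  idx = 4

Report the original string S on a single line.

LF mapping: 1 2 3 4 0
Walk LF starting at row 4, prepending L[row]:
  step 1: row=4, L[4]='$', prepend. Next row=LF[4]=0
  step 2: row=0, L[0]='a', prepend. Next row=LF[0]=1
  step 3: row=1, L[1]='a', prepend. Next row=LF[1]=2
  step 4: row=2, L[2]='h', prepend. Next row=LF[2]=3
  step 5: row=3, L[3]='h', prepend. Next row=LF[3]=4
Reversed output: hhaa$

Answer: hhaa$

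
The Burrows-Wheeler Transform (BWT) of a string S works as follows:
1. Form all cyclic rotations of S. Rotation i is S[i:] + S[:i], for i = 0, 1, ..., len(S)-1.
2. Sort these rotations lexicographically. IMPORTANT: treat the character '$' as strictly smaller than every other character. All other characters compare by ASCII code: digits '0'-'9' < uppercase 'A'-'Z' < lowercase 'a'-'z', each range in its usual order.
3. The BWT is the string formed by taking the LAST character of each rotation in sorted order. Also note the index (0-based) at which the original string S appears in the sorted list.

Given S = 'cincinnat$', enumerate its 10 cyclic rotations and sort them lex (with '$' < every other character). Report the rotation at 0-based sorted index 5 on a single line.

All 10 rotations (rotation i = S[i:]+S[:i]):
  rot[0] = cincinnat$
  rot[1] = incinnat$c
  rot[2] = ncinnat$ci
  rot[3] = cinnat$cin
  rot[4] = innat$cinc
  rot[5] = nnat$cinci
  rot[6] = nat$cincin
  rot[7] = at$cincinn
  rot[8] = t$cincinna
  rot[9] = $cincinnat
Sorted (with $ < everything):
  sorted[0] = $cincinnat
  sorted[1] = at$cincinn
  sorted[2] = cincinnat$
  sorted[3] = cinnat$cin
  sorted[4] = incinnat$c
  sorted[5] = innat$cinc
  sorted[6] = nat$cincin
  sorted[7] = ncinnat$ci
  sorted[8] = nnat$cinci
  sorted[9] = t$cincinna
sorted[5] = innat$cinc

Answer: innat$cinc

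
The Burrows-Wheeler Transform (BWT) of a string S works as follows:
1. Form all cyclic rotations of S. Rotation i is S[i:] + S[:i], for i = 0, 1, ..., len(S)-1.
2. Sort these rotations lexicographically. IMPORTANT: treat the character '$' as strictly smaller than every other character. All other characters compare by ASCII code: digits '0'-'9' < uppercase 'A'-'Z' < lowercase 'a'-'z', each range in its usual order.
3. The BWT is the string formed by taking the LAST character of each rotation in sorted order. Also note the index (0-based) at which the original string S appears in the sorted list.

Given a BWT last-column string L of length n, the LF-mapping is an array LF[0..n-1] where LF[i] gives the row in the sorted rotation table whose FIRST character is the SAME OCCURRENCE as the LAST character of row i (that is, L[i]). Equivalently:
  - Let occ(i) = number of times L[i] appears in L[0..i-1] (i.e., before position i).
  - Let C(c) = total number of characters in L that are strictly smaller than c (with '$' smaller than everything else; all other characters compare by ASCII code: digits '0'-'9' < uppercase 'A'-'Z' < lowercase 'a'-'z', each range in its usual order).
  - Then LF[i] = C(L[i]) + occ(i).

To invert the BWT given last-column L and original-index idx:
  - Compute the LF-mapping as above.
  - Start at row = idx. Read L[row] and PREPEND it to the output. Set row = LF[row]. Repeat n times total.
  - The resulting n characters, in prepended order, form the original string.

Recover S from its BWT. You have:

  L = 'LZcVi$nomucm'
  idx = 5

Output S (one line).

LF mapping: 1 3 4 2 6 0 9 10 7 11 5 8
Walk LF starting at row 5, prepending L[row]:
  step 1: row=5, L[5]='$', prepend. Next row=LF[5]=0
  step 2: row=0, L[0]='L', prepend. Next row=LF[0]=1
  step 3: row=1, L[1]='Z', prepend. Next row=LF[1]=3
  step 4: row=3, L[3]='V', prepend. Next row=LF[3]=2
  step 5: row=2, L[2]='c', prepend. Next row=LF[2]=4
  step 6: row=4, L[4]='i', prepend. Next row=LF[4]=6
  step 7: row=6, L[6]='n', prepend. Next row=LF[6]=9
  step 8: row=9, L[9]='u', prepend. Next row=LF[9]=11
  step 9: row=11, L[11]='m', prepend. Next row=LF[11]=8
  step 10: row=8, L[8]='m', prepend. Next row=LF[8]=7
  step 11: row=7, L[7]='o', prepend. Next row=LF[7]=10
  step 12: row=10, L[10]='c', prepend. Next row=LF[10]=5
Reversed output: communicVZL$

Answer: communicVZL$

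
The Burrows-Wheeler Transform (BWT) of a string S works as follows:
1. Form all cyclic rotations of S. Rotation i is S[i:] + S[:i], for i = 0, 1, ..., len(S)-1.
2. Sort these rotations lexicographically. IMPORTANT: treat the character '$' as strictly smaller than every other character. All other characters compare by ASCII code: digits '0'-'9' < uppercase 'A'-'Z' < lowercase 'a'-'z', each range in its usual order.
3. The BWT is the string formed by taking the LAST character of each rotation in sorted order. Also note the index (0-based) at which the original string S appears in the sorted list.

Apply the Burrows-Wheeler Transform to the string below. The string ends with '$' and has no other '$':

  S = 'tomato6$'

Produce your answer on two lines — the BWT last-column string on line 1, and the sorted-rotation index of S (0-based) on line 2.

All 8 rotations (rotation i = S[i:]+S[:i]):
  rot[0] = tomato6$
  rot[1] = omato6$t
  rot[2] = mato6$to
  rot[3] = ato6$tom
  rot[4] = to6$toma
  rot[5] = o6$tomat
  rot[6] = 6$tomato
  rot[7] = $tomato6
Sorted (with $ < everything):
  sorted[0] = $tomato6  (last char: '6')
  sorted[1] = 6$tomato  (last char: 'o')
  sorted[2] = ato6$tom  (last char: 'm')
  sorted[3] = mato6$to  (last char: 'o')
  sorted[4] = o6$tomat  (last char: 't')
  sorted[5] = omato6$t  (last char: 't')
  sorted[6] = to6$toma  (last char: 'a')
  sorted[7] = tomato6$  (last char: '$')
Last column: 6omotta$
Original string S is at sorted index 7

Answer: 6omotta$
7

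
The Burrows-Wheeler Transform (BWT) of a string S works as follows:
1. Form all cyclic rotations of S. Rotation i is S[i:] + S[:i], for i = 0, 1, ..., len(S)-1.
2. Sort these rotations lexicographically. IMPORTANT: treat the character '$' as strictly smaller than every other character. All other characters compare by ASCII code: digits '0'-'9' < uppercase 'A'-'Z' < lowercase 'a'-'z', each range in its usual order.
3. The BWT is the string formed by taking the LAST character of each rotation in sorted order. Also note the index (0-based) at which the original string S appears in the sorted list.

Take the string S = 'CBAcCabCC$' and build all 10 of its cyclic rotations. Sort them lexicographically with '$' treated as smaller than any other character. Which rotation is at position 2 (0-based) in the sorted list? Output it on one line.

All 10 rotations (rotation i = S[i:]+S[:i]):
  rot[0] = CBAcCabCC$
  rot[1] = BAcCabCC$C
  rot[2] = AcCabCC$CB
  rot[3] = cCabCC$CBA
  rot[4] = CabCC$CBAc
  rot[5] = abCC$CBAcC
  rot[6] = bCC$CBAcCa
  rot[7] = CC$CBAcCab
  rot[8] = C$CBAcCabC
  rot[9] = $CBAcCabCC
Sorted (with $ < everything):
  sorted[0] = $CBAcCabCC
  sorted[1] = AcCabCC$CB
  sorted[2] = BAcCabCC$C
  sorted[3] = C$CBAcCabC
  sorted[4] = CBAcCabCC$
  sorted[5] = CC$CBAcCab
  sorted[6] = CabCC$CBAc
  sorted[7] = abCC$CBAcC
  sorted[8] = bCC$CBAcCa
  sorted[9] = cCabCC$CBA
sorted[2] = BAcCabCC$C

Answer: BAcCabCC$C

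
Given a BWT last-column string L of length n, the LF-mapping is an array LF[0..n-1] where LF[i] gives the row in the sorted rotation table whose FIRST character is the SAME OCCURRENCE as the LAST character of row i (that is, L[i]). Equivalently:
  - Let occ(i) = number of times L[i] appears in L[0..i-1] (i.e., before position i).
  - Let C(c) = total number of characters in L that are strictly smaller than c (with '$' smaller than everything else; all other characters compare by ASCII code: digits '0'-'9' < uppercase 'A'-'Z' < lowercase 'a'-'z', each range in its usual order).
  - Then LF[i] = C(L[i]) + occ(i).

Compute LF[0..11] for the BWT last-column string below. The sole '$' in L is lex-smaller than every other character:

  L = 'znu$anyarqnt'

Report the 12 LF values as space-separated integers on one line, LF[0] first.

Answer: 11 3 9 0 1 4 10 2 7 6 5 8

Derivation:
Char counts: '$':1, 'a':2, 'n':3, 'q':1, 'r':1, 't':1, 'u':1, 'y':1, 'z':1
C (first-col start): C('$')=0, C('a')=1, C('n')=3, C('q')=6, C('r')=7, C('t')=8, C('u')=9, C('y')=10, C('z')=11
L[0]='z': occ=0, LF[0]=C('z')+0=11+0=11
L[1]='n': occ=0, LF[1]=C('n')+0=3+0=3
L[2]='u': occ=0, LF[2]=C('u')+0=9+0=9
L[3]='$': occ=0, LF[3]=C('$')+0=0+0=0
L[4]='a': occ=0, LF[4]=C('a')+0=1+0=1
L[5]='n': occ=1, LF[5]=C('n')+1=3+1=4
L[6]='y': occ=0, LF[6]=C('y')+0=10+0=10
L[7]='a': occ=1, LF[7]=C('a')+1=1+1=2
L[8]='r': occ=0, LF[8]=C('r')+0=7+0=7
L[9]='q': occ=0, LF[9]=C('q')+0=6+0=6
L[10]='n': occ=2, LF[10]=C('n')+2=3+2=5
L[11]='t': occ=0, LF[11]=C('t')+0=8+0=8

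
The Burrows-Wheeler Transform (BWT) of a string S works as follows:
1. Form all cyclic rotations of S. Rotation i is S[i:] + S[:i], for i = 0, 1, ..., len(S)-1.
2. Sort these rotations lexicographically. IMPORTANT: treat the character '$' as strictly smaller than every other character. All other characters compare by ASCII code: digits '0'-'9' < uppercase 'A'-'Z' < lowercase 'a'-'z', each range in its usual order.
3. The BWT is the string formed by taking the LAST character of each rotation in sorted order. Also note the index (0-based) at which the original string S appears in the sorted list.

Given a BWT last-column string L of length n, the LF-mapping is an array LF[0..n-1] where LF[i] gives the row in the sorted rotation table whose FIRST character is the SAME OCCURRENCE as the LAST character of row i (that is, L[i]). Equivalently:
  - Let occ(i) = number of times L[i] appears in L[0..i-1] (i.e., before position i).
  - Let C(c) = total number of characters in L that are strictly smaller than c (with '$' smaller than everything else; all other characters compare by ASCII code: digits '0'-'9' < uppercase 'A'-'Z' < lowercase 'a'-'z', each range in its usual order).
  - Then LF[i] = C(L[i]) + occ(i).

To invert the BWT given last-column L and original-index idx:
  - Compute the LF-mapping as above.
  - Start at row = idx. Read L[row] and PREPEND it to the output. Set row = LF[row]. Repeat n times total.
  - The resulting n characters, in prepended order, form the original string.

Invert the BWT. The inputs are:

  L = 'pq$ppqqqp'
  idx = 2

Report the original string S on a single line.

LF mapping: 1 5 0 2 3 6 7 8 4
Walk LF starting at row 2, prepending L[row]:
  step 1: row=2, L[2]='$', prepend. Next row=LF[2]=0
  step 2: row=0, L[0]='p', prepend. Next row=LF[0]=1
  step 3: row=1, L[1]='q', prepend. Next row=LF[1]=5
  step 4: row=5, L[5]='q', prepend. Next row=LF[5]=6
  step 5: row=6, L[6]='q', prepend. Next row=LF[6]=7
  step 6: row=7, L[7]='q', prepend. Next row=LF[7]=8
  step 7: row=8, L[8]='p', prepend. Next row=LF[8]=4
  step 8: row=4, L[4]='p', prepend. Next row=LF[4]=3
  step 9: row=3, L[3]='p', prepend. Next row=LF[3]=2
Reversed output: pppqqqqp$

Answer: pppqqqqp$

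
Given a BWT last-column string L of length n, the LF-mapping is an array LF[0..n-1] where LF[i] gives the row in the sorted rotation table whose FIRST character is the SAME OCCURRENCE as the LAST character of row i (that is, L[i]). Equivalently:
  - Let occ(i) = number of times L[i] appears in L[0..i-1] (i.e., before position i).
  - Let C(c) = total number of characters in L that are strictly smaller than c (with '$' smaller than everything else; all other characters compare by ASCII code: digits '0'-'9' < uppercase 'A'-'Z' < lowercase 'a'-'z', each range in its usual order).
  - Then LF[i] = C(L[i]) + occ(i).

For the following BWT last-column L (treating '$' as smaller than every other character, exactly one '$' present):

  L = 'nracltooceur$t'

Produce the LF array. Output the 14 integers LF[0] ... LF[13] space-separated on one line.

Char counts: '$':1, 'a':1, 'c':2, 'e':1, 'l':1, 'n':1, 'o':2, 'r':2, 't':2, 'u':1
C (first-col start): C('$')=0, C('a')=1, C('c')=2, C('e')=4, C('l')=5, C('n')=6, C('o')=7, C('r')=9, C('t')=11, C('u')=13
L[0]='n': occ=0, LF[0]=C('n')+0=6+0=6
L[1]='r': occ=0, LF[1]=C('r')+0=9+0=9
L[2]='a': occ=0, LF[2]=C('a')+0=1+0=1
L[3]='c': occ=0, LF[3]=C('c')+0=2+0=2
L[4]='l': occ=0, LF[4]=C('l')+0=5+0=5
L[5]='t': occ=0, LF[5]=C('t')+0=11+0=11
L[6]='o': occ=0, LF[6]=C('o')+0=7+0=7
L[7]='o': occ=1, LF[7]=C('o')+1=7+1=8
L[8]='c': occ=1, LF[8]=C('c')+1=2+1=3
L[9]='e': occ=0, LF[9]=C('e')+0=4+0=4
L[10]='u': occ=0, LF[10]=C('u')+0=13+0=13
L[11]='r': occ=1, LF[11]=C('r')+1=9+1=10
L[12]='$': occ=0, LF[12]=C('$')+0=0+0=0
L[13]='t': occ=1, LF[13]=C('t')+1=11+1=12

Answer: 6 9 1 2 5 11 7 8 3 4 13 10 0 12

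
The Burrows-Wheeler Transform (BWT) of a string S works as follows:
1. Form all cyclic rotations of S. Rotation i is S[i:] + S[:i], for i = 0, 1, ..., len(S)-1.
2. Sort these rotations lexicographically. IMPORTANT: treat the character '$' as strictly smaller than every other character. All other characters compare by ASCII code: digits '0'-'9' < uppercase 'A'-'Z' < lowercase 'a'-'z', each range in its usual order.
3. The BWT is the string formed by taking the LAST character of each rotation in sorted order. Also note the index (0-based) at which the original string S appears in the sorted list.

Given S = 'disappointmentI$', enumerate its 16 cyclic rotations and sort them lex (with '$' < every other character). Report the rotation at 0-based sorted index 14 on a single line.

Answer: tI$disappointmen

Derivation:
All 16 rotations (rotation i = S[i:]+S[:i]):
  rot[0] = disappointmentI$
  rot[1] = isappointmentI$d
  rot[2] = sappointmentI$di
  rot[3] = appointmentI$dis
  rot[4] = ppointmentI$disa
  rot[5] = pointmentI$disap
  rot[6] = ointmentI$disapp
  rot[7] = intmentI$disappo
  rot[8] = ntmentI$disappoi
  rot[9] = tmentI$disappoin
  rot[10] = mentI$disappoint
  rot[11] = entI$disappointm
  rot[12] = ntI$disappointme
  rot[13] = tI$disappointmen
  rot[14] = I$disappointment
  rot[15] = $disappointmentI
Sorted (with $ < everything):
  sorted[0] = $disappointmentI
  sorted[1] = I$disappointment
  sorted[2] = appointmentI$dis
  sorted[3] = disappointmentI$
  sorted[4] = entI$disappointm
  sorted[5] = intmentI$disappo
  sorted[6] = isappointmentI$d
  sorted[7] = mentI$disappoint
  sorted[8] = ntI$disappointme
  sorted[9] = ntmentI$disappoi
  sorted[10] = ointmentI$disapp
  sorted[11] = pointmentI$disap
  sorted[12] = ppointmentI$disa
  sorted[13] = sappointmentI$di
  sorted[14] = tI$disappointmen
  sorted[15] = tmentI$disappoin
sorted[14] = tI$disappointmen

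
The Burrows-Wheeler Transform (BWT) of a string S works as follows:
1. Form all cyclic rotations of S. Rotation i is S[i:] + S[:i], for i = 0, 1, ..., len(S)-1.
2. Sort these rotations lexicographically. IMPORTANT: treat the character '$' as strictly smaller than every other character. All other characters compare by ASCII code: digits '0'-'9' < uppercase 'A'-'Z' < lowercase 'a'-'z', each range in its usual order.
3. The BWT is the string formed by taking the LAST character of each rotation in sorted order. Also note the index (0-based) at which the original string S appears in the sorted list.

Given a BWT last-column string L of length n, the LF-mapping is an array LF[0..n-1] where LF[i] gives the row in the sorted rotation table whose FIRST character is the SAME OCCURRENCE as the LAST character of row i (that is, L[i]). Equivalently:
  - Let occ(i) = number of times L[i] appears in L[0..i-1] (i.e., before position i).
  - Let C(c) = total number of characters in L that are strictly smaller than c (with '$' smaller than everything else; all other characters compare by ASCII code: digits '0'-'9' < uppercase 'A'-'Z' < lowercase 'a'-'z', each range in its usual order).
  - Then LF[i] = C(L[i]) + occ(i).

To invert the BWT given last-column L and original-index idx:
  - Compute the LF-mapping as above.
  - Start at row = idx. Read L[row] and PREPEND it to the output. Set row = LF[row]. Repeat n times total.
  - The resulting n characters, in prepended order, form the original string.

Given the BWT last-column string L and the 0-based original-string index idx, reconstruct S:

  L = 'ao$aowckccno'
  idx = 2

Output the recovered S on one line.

Answer: acknowcocoa$

Derivation:
LF mapping: 1 8 0 2 9 11 3 6 4 5 7 10
Walk LF starting at row 2, prepending L[row]:
  step 1: row=2, L[2]='$', prepend. Next row=LF[2]=0
  step 2: row=0, L[0]='a', prepend. Next row=LF[0]=1
  step 3: row=1, L[1]='o', prepend. Next row=LF[1]=8
  step 4: row=8, L[8]='c', prepend. Next row=LF[8]=4
  step 5: row=4, L[4]='o', prepend. Next row=LF[4]=9
  step 6: row=9, L[9]='c', prepend. Next row=LF[9]=5
  step 7: row=5, L[5]='w', prepend. Next row=LF[5]=11
  step 8: row=11, L[11]='o', prepend. Next row=LF[11]=10
  step 9: row=10, L[10]='n', prepend. Next row=LF[10]=7
  step 10: row=7, L[7]='k', prepend. Next row=LF[7]=6
  step 11: row=6, L[6]='c', prepend. Next row=LF[6]=3
  step 12: row=3, L[3]='a', prepend. Next row=LF[3]=2
Reversed output: acknowcocoa$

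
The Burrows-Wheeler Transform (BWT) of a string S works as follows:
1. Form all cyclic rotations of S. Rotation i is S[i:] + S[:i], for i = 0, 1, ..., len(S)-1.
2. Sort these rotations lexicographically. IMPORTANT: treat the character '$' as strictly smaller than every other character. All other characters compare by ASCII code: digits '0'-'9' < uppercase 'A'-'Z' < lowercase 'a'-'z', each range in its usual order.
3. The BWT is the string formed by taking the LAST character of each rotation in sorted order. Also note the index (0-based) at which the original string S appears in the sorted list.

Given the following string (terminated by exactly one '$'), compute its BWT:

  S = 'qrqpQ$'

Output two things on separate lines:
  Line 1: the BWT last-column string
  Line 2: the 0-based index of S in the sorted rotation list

All 6 rotations (rotation i = S[i:]+S[:i]):
  rot[0] = qrqpQ$
  rot[1] = rqpQ$q
  rot[2] = qpQ$qr
  rot[3] = pQ$qrq
  rot[4] = Q$qrqp
  rot[5] = $qrqpQ
Sorted (with $ < everything):
  sorted[0] = $qrqpQ  (last char: 'Q')
  sorted[1] = Q$qrqp  (last char: 'p')
  sorted[2] = pQ$qrq  (last char: 'q')
  sorted[3] = qpQ$qr  (last char: 'r')
  sorted[4] = qrqpQ$  (last char: '$')
  sorted[5] = rqpQ$q  (last char: 'q')
Last column: Qpqr$q
Original string S is at sorted index 4

Answer: Qpqr$q
4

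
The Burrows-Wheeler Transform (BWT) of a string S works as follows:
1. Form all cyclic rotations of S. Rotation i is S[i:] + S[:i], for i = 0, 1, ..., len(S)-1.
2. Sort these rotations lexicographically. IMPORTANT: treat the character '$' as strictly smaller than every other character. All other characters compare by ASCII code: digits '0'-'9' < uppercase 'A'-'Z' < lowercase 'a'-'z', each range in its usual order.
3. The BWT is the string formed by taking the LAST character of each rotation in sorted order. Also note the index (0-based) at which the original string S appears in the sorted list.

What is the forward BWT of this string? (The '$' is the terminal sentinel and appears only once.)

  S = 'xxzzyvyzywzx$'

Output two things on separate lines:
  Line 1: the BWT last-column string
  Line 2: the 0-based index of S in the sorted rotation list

All 13 rotations (rotation i = S[i:]+S[:i]):
  rot[0] = xxzzyvyzywzx$
  rot[1] = xzzyvyzywzx$x
  rot[2] = zzyvyzywzx$xx
  rot[3] = zyvyzywzx$xxz
  rot[4] = yvyzywzx$xxzz
  rot[5] = vyzywzx$xxzzy
  rot[6] = yzywzx$xxzzyv
  rot[7] = zywzx$xxzzyvy
  rot[8] = ywzx$xxzzyvyz
  rot[9] = wzx$xxzzyvyzy
  rot[10] = zx$xxzzyvyzyw
  rot[11] = x$xxzzyvyzywz
  rot[12] = $xxzzyvyzywzx
Sorted (with $ < everything):
  sorted[0] = $xxzzyvyzywzx  (last char: 'x')
  sorted[1] = vyzywzx$xxzzy  (last char: 'y')
  sorted[2] = wzx$xxzzyvyzy  (last char: 'y')
  sorted[3] = x$xxzzyvyzywz  (last char: 'z')
  sorted[4] = xxzzyvyzywzx$  (last char: '$')
  sorted[5] = xzzyvyzywzx$x  (last char: 'x')
  sorted[6] = yvyzywzx$xxzz  (last char: 'z')
  sorted[7] = ywzx$xxzzyvyz  (last char: 'z')
  sorted[8] = yzywzx$xxzzyv  (last char: 'v')
  sorted[9] = zx$xxzzyvyzyw  (last char: 'w')
  sorted[10] = zyvyzywzx$xxz  (last char: 'z')
  sorted[11] = zywzx$xxzzyvy  (last char: 'y')
  sorted[12] = zzyvyzywzx$xx  (last char: 'x')
Last column: xyyz$xzzvwzyx
Original string S is at sorted index 4

Answer: xyyz$xzzvwzyx
4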